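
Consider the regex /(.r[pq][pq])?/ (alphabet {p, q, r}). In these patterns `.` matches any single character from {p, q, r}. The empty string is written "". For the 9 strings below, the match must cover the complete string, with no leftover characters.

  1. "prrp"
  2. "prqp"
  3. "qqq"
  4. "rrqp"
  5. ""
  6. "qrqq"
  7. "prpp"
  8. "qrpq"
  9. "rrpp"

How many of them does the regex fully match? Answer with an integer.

1. "prrp" → no match
2. "prqp" → match
3. "qqq" → no match
4. "rrqp" → match
5. "" → match
6. "qrqq" → match
7. "prpp" → match
8. "qrpq" → match
9. "rrpp" → match
Total matched: 7

7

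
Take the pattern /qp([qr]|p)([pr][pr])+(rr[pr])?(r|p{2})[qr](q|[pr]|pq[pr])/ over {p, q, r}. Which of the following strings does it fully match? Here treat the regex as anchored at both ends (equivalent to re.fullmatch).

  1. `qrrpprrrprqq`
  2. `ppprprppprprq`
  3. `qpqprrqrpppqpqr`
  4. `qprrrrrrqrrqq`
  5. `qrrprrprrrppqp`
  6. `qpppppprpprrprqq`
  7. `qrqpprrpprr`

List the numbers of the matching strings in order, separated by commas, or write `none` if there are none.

1 → no match — must start with `qp`
2 → no match — must start with `qp`
3 → no match
4 → no match
5 → no match — must start with `qp`
6 → match
7 → no match — must start with `qp`

6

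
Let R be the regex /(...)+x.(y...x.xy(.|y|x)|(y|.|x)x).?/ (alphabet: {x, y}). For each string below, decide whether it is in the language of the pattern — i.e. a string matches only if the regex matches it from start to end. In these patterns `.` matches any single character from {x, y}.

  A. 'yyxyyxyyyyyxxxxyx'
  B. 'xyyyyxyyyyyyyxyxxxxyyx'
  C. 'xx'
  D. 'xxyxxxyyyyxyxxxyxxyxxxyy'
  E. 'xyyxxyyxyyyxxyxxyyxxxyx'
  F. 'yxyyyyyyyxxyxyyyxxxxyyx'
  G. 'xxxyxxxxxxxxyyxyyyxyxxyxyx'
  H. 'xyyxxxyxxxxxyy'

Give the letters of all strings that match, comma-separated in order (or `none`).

B

A → no match
B → match
C → no match
D → no match
E → no match
F → no match
G → no match
H → no match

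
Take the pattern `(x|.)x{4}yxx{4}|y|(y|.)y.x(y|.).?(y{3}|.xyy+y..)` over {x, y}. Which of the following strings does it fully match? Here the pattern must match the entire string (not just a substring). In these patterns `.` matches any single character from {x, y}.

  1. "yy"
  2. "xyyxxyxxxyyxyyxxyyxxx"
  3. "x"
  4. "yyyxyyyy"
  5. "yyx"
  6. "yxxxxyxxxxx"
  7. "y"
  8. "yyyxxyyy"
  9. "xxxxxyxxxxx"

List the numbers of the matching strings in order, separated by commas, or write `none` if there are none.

4, 6, 7, 8, 9

1 → no match
2 → no match
3 → no match
4 → match
5 → no match
6 → match
7 → match
8 → match
9 → match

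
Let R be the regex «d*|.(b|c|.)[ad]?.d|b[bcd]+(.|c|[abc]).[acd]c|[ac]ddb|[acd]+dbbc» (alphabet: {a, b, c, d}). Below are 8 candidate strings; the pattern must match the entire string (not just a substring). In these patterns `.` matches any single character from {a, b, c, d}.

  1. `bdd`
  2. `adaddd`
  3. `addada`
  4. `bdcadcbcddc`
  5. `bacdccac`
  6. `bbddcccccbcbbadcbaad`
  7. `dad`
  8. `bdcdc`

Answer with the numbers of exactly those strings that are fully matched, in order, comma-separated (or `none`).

1 → no match
2 → no match
3 → no match
4 → no match
5 → no match
6 → no match
7 → no match
8 → no match

none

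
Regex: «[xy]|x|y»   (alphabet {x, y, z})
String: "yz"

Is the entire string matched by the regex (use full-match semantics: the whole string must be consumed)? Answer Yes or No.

No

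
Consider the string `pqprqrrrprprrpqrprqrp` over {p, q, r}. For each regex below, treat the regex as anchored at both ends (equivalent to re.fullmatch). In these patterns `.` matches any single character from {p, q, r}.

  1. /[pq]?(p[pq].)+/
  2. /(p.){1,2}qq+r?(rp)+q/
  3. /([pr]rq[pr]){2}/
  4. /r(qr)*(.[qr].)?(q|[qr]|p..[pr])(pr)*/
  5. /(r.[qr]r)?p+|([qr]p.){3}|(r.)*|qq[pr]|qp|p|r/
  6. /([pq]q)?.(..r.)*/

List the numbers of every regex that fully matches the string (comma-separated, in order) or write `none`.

1 → no match
2 → no match — must end with `rpq`
3 → no match
4 → no match — must start with `r`
5 → no match
6 → match

6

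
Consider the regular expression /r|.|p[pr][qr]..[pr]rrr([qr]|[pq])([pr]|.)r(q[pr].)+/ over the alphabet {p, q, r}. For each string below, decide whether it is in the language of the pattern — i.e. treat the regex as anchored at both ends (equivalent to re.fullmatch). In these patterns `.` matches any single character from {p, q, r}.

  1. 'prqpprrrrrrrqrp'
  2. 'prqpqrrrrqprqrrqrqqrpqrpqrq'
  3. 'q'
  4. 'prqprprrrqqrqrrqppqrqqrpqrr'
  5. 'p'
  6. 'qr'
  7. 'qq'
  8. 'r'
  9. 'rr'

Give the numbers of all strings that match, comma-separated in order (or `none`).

1, 2, 3, 4, 5, 8

1 → match
2 → match
3. 'q' → match
4 → match
5. 'p' → match
6. 'qr' → no match
7. 'qq' → no match
8. 'r' → match
9. 'rr' → no match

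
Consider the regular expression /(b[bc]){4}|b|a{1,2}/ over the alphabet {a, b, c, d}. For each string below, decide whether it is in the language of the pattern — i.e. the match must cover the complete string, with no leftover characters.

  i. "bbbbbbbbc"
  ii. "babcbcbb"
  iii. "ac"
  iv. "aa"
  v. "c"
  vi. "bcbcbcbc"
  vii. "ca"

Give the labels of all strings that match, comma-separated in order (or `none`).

iv, vi

i → no match
ii → no match
iii → no match
iv → match
v → no match
vi → match
vii → no match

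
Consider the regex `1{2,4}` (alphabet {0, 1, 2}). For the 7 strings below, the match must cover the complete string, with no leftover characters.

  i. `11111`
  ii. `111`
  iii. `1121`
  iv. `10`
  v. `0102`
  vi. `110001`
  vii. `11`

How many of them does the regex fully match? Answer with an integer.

i. `11111` → no match
ii. `111` → match
iii. `1121` → no match
iv. `10` → no match — must end with `1`
v. `0102` → no match — must start with `1`
vi. `110001` → no match
vii. `11` → match
Total matched: 2

2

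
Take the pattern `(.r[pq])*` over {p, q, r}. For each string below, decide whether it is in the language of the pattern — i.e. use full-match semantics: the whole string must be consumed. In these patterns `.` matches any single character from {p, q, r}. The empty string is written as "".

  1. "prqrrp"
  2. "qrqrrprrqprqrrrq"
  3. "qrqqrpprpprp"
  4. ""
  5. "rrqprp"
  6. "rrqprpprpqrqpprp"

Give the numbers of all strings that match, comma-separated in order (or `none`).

1, 3, 4, 5

1 → match
2 → no match
3 → match
4 → match
5 → match
6 → no match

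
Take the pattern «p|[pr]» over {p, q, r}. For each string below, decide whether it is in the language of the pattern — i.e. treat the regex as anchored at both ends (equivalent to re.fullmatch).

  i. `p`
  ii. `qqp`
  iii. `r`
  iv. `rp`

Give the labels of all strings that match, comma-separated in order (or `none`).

i → match
ii → no match
iii → match
iv → no match

i, iii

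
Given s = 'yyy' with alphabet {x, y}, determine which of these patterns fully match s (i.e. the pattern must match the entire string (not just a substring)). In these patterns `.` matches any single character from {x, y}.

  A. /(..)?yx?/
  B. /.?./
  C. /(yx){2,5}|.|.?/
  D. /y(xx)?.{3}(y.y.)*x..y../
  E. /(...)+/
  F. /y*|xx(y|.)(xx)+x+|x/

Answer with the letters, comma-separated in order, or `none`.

A, E, F

A → match
B → no match
C → no match
D → no match
E → match
F → match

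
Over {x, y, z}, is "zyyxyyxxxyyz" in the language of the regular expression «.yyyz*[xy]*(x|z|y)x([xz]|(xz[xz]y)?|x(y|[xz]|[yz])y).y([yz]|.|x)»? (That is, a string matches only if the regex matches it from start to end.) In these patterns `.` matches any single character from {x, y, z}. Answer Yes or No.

No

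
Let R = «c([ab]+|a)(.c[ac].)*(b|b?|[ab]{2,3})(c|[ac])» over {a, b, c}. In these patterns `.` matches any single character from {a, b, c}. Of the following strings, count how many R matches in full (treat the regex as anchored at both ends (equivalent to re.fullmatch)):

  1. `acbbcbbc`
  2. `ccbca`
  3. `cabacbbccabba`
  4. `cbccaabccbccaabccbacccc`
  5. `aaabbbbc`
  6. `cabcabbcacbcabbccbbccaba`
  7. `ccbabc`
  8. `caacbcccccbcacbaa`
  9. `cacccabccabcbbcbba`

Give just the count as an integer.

2

1. `acbbcbbc` → no match — must start with `c`
2. `ccbca` → no match
3 → no match
4 → match
5. `aaabbbbc` → no match — must start with `c`
6 → match
7. `ccbabc` → no match
8 → no match
9 → no match
Total matched: 2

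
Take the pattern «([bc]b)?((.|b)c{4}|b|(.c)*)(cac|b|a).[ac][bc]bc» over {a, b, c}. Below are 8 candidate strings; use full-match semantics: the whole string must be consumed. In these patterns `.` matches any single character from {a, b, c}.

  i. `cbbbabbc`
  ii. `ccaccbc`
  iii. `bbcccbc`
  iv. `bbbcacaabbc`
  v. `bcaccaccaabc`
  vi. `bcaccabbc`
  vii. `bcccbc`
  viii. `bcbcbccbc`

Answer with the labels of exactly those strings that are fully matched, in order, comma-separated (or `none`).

i, iii, iv, vi, vii

i → match
ii → no match
iii → match
iv → match
v → no match
vi → match
vii → match
viii → no match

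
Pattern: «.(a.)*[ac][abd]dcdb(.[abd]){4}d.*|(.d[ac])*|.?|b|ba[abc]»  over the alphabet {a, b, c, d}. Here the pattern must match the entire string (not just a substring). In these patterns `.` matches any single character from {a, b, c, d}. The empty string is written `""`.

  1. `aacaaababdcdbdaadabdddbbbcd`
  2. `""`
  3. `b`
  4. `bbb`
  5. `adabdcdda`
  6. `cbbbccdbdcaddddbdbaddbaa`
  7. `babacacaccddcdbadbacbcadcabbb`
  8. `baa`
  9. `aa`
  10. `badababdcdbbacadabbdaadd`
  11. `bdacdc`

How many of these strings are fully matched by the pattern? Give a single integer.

1 → match
2 → match
3 → match
4 → no match
5 → match
6 → no match
7 → match
8 → match
9 → no match
10 → match
11 → match
Total matched: 8

8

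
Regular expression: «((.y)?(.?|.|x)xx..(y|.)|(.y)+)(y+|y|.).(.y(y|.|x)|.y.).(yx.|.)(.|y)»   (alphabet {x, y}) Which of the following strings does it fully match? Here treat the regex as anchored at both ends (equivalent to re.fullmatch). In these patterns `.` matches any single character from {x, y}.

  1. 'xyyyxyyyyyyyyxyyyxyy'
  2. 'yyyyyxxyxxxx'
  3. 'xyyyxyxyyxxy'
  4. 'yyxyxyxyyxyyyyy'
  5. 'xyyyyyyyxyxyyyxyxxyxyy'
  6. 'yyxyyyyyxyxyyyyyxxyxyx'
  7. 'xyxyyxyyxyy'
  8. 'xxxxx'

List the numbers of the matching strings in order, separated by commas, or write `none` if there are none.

1 → match
2 → match
3 → match
4 → no match
5 → match
6 → match
7 → no match
8 → no match

1, 2, 3, 5, 6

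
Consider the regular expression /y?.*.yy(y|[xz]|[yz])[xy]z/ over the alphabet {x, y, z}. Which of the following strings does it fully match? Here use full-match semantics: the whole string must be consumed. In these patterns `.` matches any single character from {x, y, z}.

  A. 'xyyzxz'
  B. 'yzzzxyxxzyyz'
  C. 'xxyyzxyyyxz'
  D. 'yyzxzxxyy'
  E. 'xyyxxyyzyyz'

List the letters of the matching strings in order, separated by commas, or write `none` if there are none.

A → match
B → no match
C → match
D → no match — must end with 'z'
E → no match

A, C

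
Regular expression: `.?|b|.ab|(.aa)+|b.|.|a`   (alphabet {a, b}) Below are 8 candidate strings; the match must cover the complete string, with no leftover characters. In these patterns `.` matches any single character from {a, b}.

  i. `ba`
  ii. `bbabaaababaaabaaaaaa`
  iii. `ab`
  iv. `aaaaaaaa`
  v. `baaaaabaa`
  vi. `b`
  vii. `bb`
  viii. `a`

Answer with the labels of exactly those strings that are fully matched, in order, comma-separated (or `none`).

i. `ba` → match
ii → no match
iii. `ab` → no match
iv. `aaaaaaaa` → no match
v. `baaaaabaa` → match
vi. `b` → match
vii. `bb` → match
viii. `a` → match

i, v, vi, vii, viii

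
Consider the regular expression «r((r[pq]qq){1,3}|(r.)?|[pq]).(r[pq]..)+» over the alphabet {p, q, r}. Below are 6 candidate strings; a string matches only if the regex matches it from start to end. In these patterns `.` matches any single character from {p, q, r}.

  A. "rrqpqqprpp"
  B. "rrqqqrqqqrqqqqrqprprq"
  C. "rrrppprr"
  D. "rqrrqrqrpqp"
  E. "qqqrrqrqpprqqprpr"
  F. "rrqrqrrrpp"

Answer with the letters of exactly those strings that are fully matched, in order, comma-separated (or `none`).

D

A. "rrqpqqprpp" → no match
B → no match
C. "rrrppprr" → no match
D. "rqrrqrqrpqp" → match
E → no match — must start with "r"
F. "rrqrqrrrpp" → no match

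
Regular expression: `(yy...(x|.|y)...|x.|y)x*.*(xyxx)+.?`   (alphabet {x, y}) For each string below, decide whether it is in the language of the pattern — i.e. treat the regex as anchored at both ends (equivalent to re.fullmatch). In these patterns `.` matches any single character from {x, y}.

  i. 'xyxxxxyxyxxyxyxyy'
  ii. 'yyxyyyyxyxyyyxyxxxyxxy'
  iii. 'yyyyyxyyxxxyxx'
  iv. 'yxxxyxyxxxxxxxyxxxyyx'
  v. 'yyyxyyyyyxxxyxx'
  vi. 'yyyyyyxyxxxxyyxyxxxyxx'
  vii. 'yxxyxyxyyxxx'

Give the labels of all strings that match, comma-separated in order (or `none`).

i → no match
ii → match
iii → match
iv → no match
v → match
vi → match
vii → no match

ii, iii, v, vi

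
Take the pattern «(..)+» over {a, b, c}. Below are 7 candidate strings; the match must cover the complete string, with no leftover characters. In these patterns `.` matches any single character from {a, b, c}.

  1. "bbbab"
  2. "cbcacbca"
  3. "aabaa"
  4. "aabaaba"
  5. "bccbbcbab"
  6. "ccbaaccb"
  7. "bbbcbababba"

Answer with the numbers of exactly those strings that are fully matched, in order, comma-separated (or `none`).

1 → no match
2 → match
3 → no match
4 → no match
5 → no match
6 → match
7 → no match

2, 6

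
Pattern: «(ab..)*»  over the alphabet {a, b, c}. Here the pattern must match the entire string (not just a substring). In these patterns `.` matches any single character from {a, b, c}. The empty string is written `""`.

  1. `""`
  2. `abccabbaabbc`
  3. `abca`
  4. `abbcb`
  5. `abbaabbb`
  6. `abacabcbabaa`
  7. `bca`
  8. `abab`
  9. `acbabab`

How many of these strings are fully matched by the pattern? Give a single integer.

6

1 → match
2 → match
3 → match
4 → no match
5 → match
6 → match
7 → no match
8 → match
9 → no match
Total matched: 6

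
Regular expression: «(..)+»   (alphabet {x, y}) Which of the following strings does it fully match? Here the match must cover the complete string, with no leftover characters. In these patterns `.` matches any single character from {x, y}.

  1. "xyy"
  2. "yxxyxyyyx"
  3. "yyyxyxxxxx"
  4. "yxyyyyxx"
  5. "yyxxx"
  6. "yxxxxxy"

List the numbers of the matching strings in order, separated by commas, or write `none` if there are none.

3, 4

1. "xyy" → no match
2. "yxxyxyyyx" → no match
3. "yyyxyxxxxx" → match
4. "yxyyyyxx" → match
5. "yyxxx" → no match
6. "yxxxxxy" → no match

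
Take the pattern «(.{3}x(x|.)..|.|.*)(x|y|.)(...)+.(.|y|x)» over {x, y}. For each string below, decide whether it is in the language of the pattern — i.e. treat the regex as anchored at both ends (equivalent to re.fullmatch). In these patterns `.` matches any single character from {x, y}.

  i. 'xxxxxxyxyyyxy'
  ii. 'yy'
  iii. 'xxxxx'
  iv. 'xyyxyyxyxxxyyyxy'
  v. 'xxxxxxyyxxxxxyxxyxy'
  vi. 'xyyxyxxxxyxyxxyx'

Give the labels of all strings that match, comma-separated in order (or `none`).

i, iv, v, vi

i → match
ii → no match
iii → no match
iv → match
v → match
vi → match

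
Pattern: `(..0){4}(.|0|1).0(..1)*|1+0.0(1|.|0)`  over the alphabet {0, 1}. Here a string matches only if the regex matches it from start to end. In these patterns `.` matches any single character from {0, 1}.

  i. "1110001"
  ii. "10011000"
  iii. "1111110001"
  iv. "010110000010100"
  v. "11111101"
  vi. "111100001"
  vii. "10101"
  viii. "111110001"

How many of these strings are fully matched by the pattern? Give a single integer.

i → match
ii → no match
iii → match
iv → match
v → no match
vi → no match
vii → match
viii → match
Total matched: 5

5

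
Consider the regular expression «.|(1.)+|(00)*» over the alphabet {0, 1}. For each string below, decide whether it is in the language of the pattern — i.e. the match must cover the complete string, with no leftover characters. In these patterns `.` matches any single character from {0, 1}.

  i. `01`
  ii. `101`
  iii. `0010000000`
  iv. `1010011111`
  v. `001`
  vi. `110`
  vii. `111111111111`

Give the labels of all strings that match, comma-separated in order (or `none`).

vii

i. `01` → no match
ii. `101` → no match
iii. `0010000000` → no match
iv. `1010011111` → no match
v. `001` → no match
vi. `110` → no match
vii. `111111111111` → match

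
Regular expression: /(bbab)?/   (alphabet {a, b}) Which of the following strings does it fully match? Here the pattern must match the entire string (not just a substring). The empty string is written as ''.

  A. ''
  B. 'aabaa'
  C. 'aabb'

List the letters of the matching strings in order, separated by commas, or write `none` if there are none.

A

A → match
B → no match
C → no match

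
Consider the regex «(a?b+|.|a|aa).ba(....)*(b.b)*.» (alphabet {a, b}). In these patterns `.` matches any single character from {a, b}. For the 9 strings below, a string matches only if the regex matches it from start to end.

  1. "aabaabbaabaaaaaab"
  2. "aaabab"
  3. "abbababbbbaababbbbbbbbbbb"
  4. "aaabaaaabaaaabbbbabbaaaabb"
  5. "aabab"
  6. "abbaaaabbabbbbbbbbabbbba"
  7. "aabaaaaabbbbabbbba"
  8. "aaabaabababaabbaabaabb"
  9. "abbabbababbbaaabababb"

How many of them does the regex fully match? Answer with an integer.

1 → match
2. "aaabab" → match
3 → match
4 → match
5. "aabab" → match
6 → match
7 → match
8 → match
9 → match
Total matched: 9

9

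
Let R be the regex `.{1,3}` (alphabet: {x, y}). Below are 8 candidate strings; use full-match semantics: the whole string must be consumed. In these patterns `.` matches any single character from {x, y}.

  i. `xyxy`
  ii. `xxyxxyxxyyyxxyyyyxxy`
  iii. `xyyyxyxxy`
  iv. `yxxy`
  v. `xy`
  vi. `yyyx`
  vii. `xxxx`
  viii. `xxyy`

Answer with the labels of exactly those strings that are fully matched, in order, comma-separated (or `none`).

i. `xyxy` → no match
ii → no match
iii. `xyyyxyxxy` → no match
iv. `yxxy` → no match
v. `xy` → match
vi. `yyyx` → no match
vii. `xxxx` → no match
viii. `xxyy` → no match

v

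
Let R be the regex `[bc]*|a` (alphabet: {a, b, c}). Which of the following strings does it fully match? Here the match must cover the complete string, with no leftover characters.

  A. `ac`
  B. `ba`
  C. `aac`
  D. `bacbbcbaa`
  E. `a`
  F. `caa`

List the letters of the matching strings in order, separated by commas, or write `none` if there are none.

E

A → no match
B → no match
C → no match
D → no match
E → match
F → no match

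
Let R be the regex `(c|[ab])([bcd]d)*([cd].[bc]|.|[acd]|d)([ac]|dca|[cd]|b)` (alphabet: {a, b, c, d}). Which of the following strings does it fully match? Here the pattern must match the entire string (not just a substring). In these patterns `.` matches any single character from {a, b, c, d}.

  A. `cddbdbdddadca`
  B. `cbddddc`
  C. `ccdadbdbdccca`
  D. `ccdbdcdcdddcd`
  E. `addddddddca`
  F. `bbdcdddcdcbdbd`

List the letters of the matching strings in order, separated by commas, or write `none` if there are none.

A → match
B → match
C → no match
D → match
E → match
F → no match

A, B, D, E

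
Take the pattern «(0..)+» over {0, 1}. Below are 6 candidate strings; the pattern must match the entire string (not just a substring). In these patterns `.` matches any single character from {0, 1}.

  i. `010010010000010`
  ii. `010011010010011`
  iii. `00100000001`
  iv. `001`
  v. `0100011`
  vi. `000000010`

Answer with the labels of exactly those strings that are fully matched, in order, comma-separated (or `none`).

i, ii, iv, vi

i → match
ii → match
iii → no match
iv → match
v → no match
vi → match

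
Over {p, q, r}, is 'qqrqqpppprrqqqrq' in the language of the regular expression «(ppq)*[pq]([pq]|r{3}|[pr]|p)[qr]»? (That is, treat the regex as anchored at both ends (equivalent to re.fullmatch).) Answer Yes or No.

No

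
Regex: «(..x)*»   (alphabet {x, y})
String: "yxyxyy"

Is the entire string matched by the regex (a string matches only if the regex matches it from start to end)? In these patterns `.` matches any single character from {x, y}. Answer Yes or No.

No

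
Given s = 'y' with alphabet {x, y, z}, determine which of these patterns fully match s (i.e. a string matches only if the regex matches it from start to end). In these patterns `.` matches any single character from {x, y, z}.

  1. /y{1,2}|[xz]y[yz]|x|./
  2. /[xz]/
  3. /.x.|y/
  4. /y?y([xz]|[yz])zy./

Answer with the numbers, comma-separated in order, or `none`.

1 → match
2 → no match
3 → match
4 → no match

1, 3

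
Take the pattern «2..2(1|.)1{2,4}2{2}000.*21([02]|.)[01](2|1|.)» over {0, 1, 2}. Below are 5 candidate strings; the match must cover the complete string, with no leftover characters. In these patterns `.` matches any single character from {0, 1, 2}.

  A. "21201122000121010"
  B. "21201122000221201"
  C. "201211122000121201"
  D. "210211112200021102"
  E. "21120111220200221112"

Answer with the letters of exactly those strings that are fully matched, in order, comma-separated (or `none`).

A → no match
B → no match
C → match
D → match
E → no match

C, D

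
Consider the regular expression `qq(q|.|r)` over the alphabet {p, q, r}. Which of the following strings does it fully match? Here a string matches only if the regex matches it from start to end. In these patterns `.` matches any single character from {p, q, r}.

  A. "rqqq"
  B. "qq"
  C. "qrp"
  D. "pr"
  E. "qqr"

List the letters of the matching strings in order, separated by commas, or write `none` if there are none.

E

A → no match — must start with "qq"
B → no match
C → no match — must start with "qq"
D → no match — must start with "qq"
E → match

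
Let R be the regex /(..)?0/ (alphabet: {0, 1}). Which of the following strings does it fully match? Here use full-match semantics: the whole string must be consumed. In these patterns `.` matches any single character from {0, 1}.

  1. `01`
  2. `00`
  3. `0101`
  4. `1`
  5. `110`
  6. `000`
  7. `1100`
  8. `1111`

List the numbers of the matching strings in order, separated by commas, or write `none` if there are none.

1 → no match — must end with `0`
2 → no match
3 → no match — must end with `0`
4 → no match — must end with `0`
5 → match
6 → match
7 → no match
8 → no match — must end with `0`

5, 6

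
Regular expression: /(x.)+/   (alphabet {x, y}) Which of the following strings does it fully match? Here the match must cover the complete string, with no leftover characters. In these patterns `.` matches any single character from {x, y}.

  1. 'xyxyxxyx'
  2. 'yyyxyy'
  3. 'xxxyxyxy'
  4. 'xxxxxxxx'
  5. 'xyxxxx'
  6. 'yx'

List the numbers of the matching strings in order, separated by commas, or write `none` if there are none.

3, 4, 5

1 → no match
2 → no match — must start with 'x'
3 → match
4 → match
5 → match
6 → no match — must start with 'x'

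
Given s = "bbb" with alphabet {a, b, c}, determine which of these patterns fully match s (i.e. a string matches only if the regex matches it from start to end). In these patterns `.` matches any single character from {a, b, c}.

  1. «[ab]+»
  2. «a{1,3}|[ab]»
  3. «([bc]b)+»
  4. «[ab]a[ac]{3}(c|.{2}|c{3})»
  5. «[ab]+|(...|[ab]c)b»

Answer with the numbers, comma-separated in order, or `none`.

1, 5

1 → match
2 → no match
3 → no match
4 → no match
5 → match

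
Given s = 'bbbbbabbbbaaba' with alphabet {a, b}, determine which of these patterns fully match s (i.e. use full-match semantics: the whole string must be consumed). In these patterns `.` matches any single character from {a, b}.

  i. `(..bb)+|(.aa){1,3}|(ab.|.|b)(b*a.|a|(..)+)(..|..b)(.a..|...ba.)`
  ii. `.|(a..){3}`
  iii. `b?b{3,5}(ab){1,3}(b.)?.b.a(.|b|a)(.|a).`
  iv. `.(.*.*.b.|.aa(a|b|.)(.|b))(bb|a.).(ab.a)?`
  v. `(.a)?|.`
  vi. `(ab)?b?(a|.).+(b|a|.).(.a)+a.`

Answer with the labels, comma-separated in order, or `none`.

i → match
ii → no match
iii → match
iv → match
v → no match
vi → no match

i, iii, iv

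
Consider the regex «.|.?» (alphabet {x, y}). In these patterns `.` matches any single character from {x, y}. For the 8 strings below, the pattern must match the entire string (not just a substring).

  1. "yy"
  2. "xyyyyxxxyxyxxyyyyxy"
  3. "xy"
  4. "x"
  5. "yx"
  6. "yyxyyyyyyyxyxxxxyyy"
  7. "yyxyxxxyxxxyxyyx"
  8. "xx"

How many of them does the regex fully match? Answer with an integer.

1

1. "yy" → no match
2 → no match
3. "xy" → no match
4. "x" → match
5. "yx" → no match
6 → no match
7 → no match
8. "xx" → no match
Total matched: 1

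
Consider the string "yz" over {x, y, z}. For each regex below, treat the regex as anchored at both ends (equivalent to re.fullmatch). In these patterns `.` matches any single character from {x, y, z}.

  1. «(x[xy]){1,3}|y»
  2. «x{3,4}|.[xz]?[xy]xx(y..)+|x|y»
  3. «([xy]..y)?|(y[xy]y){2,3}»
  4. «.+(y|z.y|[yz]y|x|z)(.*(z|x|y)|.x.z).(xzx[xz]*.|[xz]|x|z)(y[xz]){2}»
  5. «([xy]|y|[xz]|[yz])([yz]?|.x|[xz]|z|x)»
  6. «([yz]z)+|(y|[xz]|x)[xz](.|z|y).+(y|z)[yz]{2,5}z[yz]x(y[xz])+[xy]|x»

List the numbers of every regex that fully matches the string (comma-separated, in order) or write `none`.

1 → no match
2 → no match
3 → no match
4 → no match
5 → match
6 → match

5, 6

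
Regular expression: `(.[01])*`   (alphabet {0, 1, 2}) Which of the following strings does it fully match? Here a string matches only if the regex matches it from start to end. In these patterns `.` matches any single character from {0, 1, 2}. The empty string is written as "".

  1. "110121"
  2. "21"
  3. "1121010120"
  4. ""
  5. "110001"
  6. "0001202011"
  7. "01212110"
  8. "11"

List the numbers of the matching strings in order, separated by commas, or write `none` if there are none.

1. "110121" → match
2. "21" → match
3. "1121010120" → match
4. "" → match
5. "110001" → match
6. "0001202011" → match
7. "01212110" → match
8. "11" → match

1, 2, 3, 4, 5, 6, 7, 8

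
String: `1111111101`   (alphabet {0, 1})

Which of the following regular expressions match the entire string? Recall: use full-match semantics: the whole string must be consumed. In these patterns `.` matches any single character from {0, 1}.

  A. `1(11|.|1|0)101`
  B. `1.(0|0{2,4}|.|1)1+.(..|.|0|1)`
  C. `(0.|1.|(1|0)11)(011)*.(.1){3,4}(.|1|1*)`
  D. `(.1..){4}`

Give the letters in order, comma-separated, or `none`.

B, C

A → no match
B → match
C → match
D → no match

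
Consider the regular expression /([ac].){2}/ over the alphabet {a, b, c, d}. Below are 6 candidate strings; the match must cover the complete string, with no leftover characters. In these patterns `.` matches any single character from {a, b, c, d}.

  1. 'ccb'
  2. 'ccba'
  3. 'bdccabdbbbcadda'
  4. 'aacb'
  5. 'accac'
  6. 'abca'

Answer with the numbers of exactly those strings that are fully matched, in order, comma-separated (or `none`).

1 → no match
2 → no match
3 → no match
4 → match
5 → no match
6 → match

4, 6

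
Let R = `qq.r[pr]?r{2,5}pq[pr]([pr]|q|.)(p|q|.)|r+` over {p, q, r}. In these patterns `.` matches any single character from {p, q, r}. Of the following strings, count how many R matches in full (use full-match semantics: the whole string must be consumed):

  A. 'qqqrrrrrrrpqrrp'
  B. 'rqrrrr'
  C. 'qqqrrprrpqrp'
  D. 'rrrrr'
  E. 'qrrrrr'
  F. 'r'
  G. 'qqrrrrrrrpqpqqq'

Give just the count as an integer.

3

A → match
B → no match
C → no match
D → match
E → no match
F → match
G → no match
Total matched: 3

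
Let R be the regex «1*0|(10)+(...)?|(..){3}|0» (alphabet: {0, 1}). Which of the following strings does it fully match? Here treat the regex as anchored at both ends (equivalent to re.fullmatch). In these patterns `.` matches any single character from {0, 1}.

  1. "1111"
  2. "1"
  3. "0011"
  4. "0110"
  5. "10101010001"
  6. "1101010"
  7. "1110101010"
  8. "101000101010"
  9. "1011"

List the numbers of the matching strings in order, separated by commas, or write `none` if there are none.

5

1. "1111" → no match
2. "1" → no match
3. "0011" → no match
4. "0110" → no match
5. "10101010001" → match
6. "1101010" → no match
7. "1110101010" → no match
8. "101000101010" → no match
9. "1011" → no match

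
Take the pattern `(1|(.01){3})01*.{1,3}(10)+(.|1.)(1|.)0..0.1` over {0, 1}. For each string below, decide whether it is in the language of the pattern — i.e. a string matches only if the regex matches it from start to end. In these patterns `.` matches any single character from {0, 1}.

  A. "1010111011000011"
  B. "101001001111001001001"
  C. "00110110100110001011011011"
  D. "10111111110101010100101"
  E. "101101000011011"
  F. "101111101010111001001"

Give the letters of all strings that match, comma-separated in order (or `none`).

A, E, F

A → match
B → no match
C → no match
D → no match
E → match
F → match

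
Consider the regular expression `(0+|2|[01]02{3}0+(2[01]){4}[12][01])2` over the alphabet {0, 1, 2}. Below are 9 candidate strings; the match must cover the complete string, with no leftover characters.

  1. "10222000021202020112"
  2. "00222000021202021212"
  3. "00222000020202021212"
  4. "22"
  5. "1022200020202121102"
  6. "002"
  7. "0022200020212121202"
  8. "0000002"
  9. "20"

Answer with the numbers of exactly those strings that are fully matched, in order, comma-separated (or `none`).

1 → match
2 → match
3 → match
4. "22" → match
5 → match
6. "002" → match
7 → match
8. "0000002" → match
9. "20" → no match — must end with "2"

1, 2, 3, 4, 5, 6, 7, 8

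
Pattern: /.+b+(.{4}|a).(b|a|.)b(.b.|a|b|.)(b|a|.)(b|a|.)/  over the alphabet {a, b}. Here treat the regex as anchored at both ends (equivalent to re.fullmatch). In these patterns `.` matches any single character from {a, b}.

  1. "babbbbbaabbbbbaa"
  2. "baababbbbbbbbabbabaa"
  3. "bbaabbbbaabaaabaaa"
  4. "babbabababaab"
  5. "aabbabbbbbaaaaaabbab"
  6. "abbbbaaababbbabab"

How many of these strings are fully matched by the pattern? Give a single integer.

1 → match
2 → no match
3 → match
4 → match
5 → match
6 → no match
Total matched: 4

4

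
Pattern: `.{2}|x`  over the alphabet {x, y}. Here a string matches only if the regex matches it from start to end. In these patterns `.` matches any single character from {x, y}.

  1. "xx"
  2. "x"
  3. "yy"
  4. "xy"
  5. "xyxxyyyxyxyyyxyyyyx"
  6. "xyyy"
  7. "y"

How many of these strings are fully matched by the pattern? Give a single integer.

1 → match
2 → match
3 → match
4 → match
5 → no match
6 → no match
7 → no match
Total matched: 4

4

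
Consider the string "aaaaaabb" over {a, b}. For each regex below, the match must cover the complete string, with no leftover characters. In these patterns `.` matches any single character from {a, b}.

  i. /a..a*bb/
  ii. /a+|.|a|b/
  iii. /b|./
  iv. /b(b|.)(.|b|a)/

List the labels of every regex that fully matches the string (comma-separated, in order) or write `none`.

i → match
ii → no match
iii → no match
iv → no match — must start with "b"

i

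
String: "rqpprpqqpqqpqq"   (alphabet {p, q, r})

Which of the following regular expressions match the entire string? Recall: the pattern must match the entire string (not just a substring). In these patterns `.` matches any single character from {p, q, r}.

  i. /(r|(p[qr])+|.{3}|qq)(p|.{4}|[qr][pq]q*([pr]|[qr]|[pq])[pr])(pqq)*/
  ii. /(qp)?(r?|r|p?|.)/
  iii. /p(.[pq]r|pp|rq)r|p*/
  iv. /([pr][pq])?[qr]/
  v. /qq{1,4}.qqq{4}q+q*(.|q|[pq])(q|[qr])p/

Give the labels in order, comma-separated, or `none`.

i → match
ii → no match
iii → no match
iv → no match
v → no match — must start with "qq"

i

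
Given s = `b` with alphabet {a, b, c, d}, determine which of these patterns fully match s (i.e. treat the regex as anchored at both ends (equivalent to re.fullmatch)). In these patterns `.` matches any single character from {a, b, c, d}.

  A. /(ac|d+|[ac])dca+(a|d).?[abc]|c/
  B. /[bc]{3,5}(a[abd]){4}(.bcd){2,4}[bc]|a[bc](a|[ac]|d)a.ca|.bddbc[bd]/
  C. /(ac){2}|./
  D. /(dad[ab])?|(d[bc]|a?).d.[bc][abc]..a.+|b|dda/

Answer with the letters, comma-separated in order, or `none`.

C, D

A → no match
B → no match
C → match
D → match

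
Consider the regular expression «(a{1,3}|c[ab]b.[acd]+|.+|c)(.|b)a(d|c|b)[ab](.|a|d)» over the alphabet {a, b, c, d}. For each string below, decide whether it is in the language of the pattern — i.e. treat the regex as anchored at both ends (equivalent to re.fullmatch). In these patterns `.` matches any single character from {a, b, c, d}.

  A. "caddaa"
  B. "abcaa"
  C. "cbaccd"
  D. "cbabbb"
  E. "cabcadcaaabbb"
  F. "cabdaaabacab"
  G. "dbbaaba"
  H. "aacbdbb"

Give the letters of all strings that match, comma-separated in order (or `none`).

A → no match
B → no match
C → no match
D → match
E → match
F → match
G → no match
H → no match

D, E, F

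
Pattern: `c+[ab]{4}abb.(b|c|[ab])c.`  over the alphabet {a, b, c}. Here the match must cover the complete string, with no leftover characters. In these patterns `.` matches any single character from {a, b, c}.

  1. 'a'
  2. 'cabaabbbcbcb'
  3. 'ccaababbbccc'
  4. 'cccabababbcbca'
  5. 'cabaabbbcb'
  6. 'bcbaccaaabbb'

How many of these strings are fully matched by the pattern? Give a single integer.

1 → no match — must start with 'c'
2 → no match
3 → no match
4 → match
5 → no match
6 → no match — must start with 'c'
Total matched: 1

1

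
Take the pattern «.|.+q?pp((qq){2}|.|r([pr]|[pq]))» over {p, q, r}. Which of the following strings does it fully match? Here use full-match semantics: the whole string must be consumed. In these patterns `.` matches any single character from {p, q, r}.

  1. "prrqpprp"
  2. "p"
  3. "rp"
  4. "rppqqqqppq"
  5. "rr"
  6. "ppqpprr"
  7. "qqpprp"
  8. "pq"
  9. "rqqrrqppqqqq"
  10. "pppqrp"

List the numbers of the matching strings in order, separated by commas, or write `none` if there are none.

1, 2, 4, 6, 7, 9

1. "prrqpprp" → match
2. "p" → match
3. "rp" → no match
4. "rppqqqqppq" → match
5. "rr" → no match
6. "ppqpprr" → match
7. "qqpprp" → match
8. "pq" → no match
9. "rqqrrqppqqqq" → match
10. "pppqrp" → no match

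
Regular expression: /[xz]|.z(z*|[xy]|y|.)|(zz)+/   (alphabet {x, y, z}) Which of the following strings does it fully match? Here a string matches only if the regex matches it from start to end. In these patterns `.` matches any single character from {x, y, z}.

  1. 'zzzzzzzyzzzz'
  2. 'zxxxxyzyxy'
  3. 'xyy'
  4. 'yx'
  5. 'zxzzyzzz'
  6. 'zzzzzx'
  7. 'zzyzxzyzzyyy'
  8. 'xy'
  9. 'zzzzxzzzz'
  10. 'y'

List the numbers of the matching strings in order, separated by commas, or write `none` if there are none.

1 → no match
2 → no match
3 → no match
4 → no match
5 → no match
6 → no match
7 → no match
8 → no match
9 → no match
10 → no match

none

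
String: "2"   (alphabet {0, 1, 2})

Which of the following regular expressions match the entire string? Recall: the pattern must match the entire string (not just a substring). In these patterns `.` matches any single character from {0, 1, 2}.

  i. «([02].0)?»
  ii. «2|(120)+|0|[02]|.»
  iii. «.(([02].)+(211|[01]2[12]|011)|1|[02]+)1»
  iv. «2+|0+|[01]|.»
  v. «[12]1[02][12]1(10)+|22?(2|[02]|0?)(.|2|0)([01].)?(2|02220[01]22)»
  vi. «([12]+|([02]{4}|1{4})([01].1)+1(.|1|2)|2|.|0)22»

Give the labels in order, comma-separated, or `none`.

ii, iv

i → no match
ii → match
iii → no match — must end with "1"
iv → match
v → no match
vi → no match — must end with "22"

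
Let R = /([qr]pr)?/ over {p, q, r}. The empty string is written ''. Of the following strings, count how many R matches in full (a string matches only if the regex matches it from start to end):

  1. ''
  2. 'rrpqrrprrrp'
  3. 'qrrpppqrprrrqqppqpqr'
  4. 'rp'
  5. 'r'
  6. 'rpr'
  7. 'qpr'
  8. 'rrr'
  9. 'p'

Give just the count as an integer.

1 → match
2 → no match
3 → no match
4 → no match
5 → no match
6 → match
7 → match
8 → no match
9 → no match
Total matched: 3

3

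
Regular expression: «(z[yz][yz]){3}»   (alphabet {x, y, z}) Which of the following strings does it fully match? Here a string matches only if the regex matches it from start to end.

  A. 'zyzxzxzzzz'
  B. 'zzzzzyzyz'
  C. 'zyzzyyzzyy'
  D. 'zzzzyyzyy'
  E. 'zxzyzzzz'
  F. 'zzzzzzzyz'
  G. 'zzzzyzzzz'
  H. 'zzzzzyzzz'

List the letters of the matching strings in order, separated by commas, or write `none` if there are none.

B, D, F, G, H

A → no match
B → match
C → no match
D → match
E → no match
F → match
G → match
H → match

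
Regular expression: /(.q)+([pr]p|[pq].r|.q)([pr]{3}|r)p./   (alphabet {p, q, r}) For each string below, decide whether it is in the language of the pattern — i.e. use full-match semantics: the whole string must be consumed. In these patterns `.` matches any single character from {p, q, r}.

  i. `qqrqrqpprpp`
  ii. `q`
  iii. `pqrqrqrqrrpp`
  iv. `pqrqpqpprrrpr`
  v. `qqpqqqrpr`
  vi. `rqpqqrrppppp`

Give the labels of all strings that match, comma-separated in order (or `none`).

i. `qqrqrqpprpp` → match
ii. `q` → no match
iii. `pqrqrqrqrrpp` → no match
iv → match
v. `qqpqqqrpr` → match
vi. `rqpqqrrppppp` → match

i, iv, v, vi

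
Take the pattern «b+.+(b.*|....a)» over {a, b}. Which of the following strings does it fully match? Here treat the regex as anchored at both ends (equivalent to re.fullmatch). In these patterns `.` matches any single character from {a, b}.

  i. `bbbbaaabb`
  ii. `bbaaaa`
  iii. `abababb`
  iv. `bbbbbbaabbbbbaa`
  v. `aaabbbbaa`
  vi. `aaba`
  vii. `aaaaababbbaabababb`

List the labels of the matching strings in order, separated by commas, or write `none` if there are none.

i, iv

i → match
ii → no match
iii → no match — must start with `b`
iv → match
v → no match — must start with `b`
vi → no match — must start with `b`
vii → no match — must start with `b`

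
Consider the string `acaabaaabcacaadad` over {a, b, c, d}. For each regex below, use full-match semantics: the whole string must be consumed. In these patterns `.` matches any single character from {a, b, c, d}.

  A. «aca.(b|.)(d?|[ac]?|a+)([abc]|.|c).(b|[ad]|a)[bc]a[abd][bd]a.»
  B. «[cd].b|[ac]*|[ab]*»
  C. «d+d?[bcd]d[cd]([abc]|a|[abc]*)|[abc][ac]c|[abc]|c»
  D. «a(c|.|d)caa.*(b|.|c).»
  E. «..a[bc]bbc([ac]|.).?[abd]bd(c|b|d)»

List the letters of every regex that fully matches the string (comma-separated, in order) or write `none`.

A

A → match
B → no match
C → no match
D → no match
E → no match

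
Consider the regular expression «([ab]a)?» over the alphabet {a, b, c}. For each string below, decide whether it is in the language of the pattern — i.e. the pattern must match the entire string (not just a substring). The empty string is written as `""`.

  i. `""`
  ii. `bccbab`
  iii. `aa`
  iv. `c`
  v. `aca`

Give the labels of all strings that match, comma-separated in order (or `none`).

i → match
ii → no match
iii → match
iv → no match
v → no match

i, iii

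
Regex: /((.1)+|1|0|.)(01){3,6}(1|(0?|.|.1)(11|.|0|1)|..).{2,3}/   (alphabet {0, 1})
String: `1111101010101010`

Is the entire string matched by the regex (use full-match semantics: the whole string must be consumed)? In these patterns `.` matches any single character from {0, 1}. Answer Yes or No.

No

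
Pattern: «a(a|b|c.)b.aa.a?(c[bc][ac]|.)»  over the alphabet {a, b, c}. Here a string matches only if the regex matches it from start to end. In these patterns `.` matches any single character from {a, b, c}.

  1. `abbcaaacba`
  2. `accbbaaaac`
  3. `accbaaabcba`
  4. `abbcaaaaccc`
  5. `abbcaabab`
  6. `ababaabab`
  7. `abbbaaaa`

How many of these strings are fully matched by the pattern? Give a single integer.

6

1 → match
2 → match
3 → match
4 → match
5 → match
6 → no match
7 → match
Total matched: 6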